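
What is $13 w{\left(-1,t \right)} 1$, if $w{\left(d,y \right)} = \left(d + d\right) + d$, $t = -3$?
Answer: $-39$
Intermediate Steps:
$w{\left(d,y \right)} = 3 d$ ($w{\left(d,y \right)} = 2 d + d = 3 d$)
$13 w{\left(-1,t \right)} 1 = 13 \cdot 3 \left(-1\right) 1 = 13 \left(-3\right) 1 = \left(-39\right) 1 = -39$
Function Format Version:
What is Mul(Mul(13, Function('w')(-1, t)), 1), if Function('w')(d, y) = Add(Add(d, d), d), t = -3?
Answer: -39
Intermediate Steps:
Function('w')(d, y) = Mul(3, d) (Function('w')(d, y) = Add(Mul(2, d), d) = Mul(3, d))
Mul(Mul(13, Function('w')(-1, t)), 1) = Mul(Mul(13, Mul(3, -1)), 1) = Mul(Mul(13, -3), 1) = Mul(-39, 1) = -39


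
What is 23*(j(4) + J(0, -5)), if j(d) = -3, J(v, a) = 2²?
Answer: 23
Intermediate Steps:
J(v, a) = 4
23*(j(4) + J(0, -5)) = 23*(-3 + 4) = 23*1 = 23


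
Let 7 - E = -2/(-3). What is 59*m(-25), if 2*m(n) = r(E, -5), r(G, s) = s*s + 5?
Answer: 885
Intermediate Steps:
E = 19/3 (E = 7 - (-2)/(-3) = 7 - (-2)*(-1)/3 = 7 - 1*2/3 = 7 - 2/3 = 19/3 ≈ 6.3333)
r(G, s) = 5 + s**2 (r(G, s) = s**2 + 5 = 5 + s**2)
m(n) = 15 (m(n) = (5 + (-5)**2)/2 = (5 + 25)/2 = (1/2)*30 = 15)
59*m(-25) = 59*15 = 885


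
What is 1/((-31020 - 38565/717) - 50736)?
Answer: -239/19552539 ≈ -1.2223e-5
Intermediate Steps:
1/((-31020 - 38565/717) - 50736) = 1/((-31020 - 1*12855/239) - 50736) = 1/((-31020 - 12855/239) - 50736) = 1/(-7426635/239 - 50736) = 1/(-19552539/239) = -239/19552539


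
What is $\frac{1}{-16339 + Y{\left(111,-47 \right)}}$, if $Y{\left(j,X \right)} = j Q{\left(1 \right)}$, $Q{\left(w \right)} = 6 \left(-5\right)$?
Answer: $- \frac{1}{19669} \approx -5.0841 \cdot 10^{-5}$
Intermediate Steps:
$Q{\left(w \right)} = -30$
$Y{\left(j,X \right)} = - 30 j$ ($Y{\left(j,X \right)} = j \left(-30\right) = - 30 j$)
$\frac{1}{-16339 + Y{\left(111,-47 \right)}} = \frac{1}{-16339 - 3330} = \frac{1}{-19669} = - \frac{1}{19669}$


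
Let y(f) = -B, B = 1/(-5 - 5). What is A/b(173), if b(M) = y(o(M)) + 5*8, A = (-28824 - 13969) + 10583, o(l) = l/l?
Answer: -322100/401 ≈ -803.24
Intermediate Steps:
o(l) = 1
B = -⅒ (B = 1/(-10) = -⅒ ≈ -0.10000)
A = -32210 (A = -42793 + 10583 = -32210)
y(f) = ⅒ (y(f) = -1*(-⅒) = ⅒)
b(M) = 401/10 (b(M) = ⅒ + 5*8 = ⅒ + 40 = 401/10)
A/b(173) = -32210/401/10 = -32210*10/401 = -322100/401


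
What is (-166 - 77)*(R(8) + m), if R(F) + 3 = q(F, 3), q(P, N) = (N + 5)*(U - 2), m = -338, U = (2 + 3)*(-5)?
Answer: 135351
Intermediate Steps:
U = -25 (U = 5*(-5) = -25)
q(P, N) = -135 - 27*N (q(P, N) = (N + 5)*(-25 - 2) = (5 + N)*(-27) = -135 - 27*N)
R(F) = -219 (R(F) = -3 + (-135 - 27*3) = -3 + (-135 - 81) = -3 - 216 = -219)
(-166 - 77)*(R(8) + m) = (-166 - 77)*(-219 - 338) = -243*(-557) = 135351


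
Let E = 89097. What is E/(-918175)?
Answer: -89097/918175 ≈ -0.097037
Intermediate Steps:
E/(-918175) = 89097/(-918175) = 89097*(-1/918175) = -89097/918175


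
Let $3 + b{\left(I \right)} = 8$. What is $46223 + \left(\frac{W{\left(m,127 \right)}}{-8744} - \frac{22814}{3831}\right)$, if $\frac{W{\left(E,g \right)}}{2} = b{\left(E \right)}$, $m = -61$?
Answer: $\frac{774095366473}{16749132} \approx 46217.0$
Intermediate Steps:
$b{\left(I \right)} = 5$ ($b{\left(I \right)} = -3 + 8 = 5$)
$W{\left(E,g \right)} = 10$ ($W{\left(E,g \right)} = 2 \cdot 5 = 10$)
$46223 + \left(\frac{W{\left(m,127 \right)}}{-8744} - \frac{22814}{3831}\right) = 46223 + \left(\frac{10}{-8744} - \frac{22814}{3831}\right) = 46223 + \left(10 \left(- \frac{1}{8744}\right) - \frac{22814}{3831}\right) = 46223 - \frac{99761963}{16749132} = \frac{774095366473}{16749132}$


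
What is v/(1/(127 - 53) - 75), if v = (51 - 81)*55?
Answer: 122100/5549 ≈ 22.004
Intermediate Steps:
v = -1650 (v = -30*55 = -1650)
v/(1/(127 - 53) - 75) = -1650/(1/(127 - 53) - 75) = -1650/(1/74 - 75) = -1650/(-5549/74) = -1650*(-74/5549) = 122100/5549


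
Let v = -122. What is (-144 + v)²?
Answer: 70756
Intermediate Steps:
(-144 + v)² = (-144 - 122)² = (-266)² = 70756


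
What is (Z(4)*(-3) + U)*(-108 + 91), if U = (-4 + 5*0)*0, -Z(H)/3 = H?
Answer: -612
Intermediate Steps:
Z(H) = -3*H
U = 0 (U = (-4 + 0)*0 = -4*0 = 0)
(Z(4)*(-3) + U)*(-108 + 91) = (-3*4*(-3) + 0)*(-108 + 91) = (-12*(-3) + 0)*(-17) = (36 + 0)*(-17) = 36*(-17) = -612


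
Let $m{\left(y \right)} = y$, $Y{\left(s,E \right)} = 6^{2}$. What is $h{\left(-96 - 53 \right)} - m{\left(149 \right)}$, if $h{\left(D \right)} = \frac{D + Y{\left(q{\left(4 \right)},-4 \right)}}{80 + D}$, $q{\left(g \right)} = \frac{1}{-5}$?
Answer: $- \frac{10168}{69} \approx -147.36$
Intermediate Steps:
$q{\left(g \right)} = - \frac{1}{5}$
$Y{\left(s,E \right)} = 36$
$h{\left(D \right)} = \frac{36 + D}{80 + D}$ ($h{\left(D \right)} = \frac{D + 36}{80 + D} = \frac{36 + D}{80 + D}$)
$h{\left(-96 - 53 \right)} - m{\left(149 \right)} = \frac{36 - 149}{80 - 149} - 149 = \frac{1}{-69} \left(-113\right) - 149 = \left(- \frac{1}{69}\right) \left(-113\right) - 149 = \frac{113}{69} - 149 = - \frac{10168}{69}$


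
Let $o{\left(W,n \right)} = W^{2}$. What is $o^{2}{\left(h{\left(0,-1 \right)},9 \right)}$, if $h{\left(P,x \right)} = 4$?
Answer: $256$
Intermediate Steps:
$o^{2}{\left(h{\left(0,-1 \right)},9 \right)} = \left(4^{2}\right)^{2} = 16^{2} = 256$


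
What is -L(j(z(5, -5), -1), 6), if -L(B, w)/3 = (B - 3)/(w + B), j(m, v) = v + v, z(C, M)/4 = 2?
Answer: -15/4 ≈ -3.7500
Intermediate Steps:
z(C, M) = 8 (z(C, M) = 4*2 = 8)
j(m, v) = 2*v
L(B, w) = -3*(-3 + B)/(B + w) (L(B, w) = -3*(B - 3)/(w + B) = -3*(-3 + B)/(B + w))
-L(j(z(5, -5), -1), 6) = -3*(3 - 2*(-1))/(2*(-1) + 6) = -3*(3 - 1*(-2))/(-2 + 6) = -3*(3 + 2)/4 = -3*5/4 = -1*15/4 = -15/4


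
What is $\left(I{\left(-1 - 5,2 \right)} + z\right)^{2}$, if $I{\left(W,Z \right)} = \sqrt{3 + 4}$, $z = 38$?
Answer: $\left(38 + \sqrt{7}\right)^{2} \approx 1652.1$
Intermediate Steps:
$I{\left(W,Z \right)} = \sqrt{7}$
$\left(I{\left(-1 - 5,2 \right)} + z\right)^{2} = \left(\sqrt{7} + 38\right)^{2} = \left(38 + \sqrt{7}\right)^{2}$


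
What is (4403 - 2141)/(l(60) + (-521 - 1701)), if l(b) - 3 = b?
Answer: -2262/2159 ≈ -1.0477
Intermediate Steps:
l(b) = 3 + b
(4403 - 2141)/(l(60) + (-521 - 1701)) = (4403 - 2141)/((3 + 60) + (-521 - 1701)) = 2262/(63 - 2222) = 2262/(-2159) = 2262*(-1/2159) = -2262/2159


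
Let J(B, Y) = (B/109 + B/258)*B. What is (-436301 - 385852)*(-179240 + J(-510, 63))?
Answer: 677608990289790/4687 ≈ 1.4457e+11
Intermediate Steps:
J(B, Y) = 367*B²/28122 (J(B, Y) = (B*(1/109) + B*(1/258))*B = (B/109 + B/258)*B = (367*B/28122)*B = 367*B²/28122)
(-436301 - 385852)*(-179240 + J(-510, 63)) = (-436301 - 385852)*(-179240 + (367/28122)*(-510)²) = -822153*(-179240 + (367/28122)*260100) = -822153*(-179240 + 15909450/4687) = -822153*(-824188430/4687) = 677608990289790/4687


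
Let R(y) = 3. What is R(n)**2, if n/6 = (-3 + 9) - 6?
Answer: 9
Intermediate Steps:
n = 0 (n = 6*((-3 + 9) - 6) = 6*(6 - 6) = 6*0 = 0)
R(n)**2 = 3**2 = 9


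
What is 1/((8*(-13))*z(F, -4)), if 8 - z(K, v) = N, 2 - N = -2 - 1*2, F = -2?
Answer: -1/208 ≈ -0.0048077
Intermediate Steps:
N = 6 (N = 2 - (-2 - 1*2) = 2 - (-2 - 2) = 2 - 1*(-4) = 2 + 4 = 6)
z(K, v) = 2 (z(K, v) = 8 - 1*6 = 8 - 6 = 2)
1/((8*(-13))*z(F, -4)) = 1/((8*(-13))*2) = 1/(-104*2) = 1/(-208) = -1/208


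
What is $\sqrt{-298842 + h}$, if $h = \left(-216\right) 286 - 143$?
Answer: $i \sqrt{360761} \approx 600.63 i$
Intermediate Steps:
$h = -61919$ ($h = -61776 - 143 = -61919$)
$\sqrt{-298842 + h} = \sqrt{-298842 - 61919} = \sqrt{-360761} = i \sqrt{360761}$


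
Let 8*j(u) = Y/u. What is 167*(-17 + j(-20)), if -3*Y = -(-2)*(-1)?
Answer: -681527/240 ≈ -2839.7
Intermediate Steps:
Y = ⅔ (Y = -(-1)*(-2*(-1))/3 = -(-1)*2/3 = -⅓*(-2) = ⅔ ≈ 0.66667)
j(u) = 1/(12*u) (j(u) = (2/(3*u))/8 = 1/(12*u))
167*(-17 + j(-20)) = 167*(-17 + (1/12)/(-20)) = 167*(-17 + (1/12)*(-1/20)) = 167*(-17 - 1/240) = 167*(-4081/240) = -681527/240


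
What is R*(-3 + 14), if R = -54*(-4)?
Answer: 2376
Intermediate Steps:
R = 216
R*(-3 + 14) = 216*(-3 + 14) = 216*11 = 2376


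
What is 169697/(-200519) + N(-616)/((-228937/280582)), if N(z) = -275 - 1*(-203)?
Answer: 364728696917/4173292573 ≈ 87.396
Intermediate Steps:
N(z) = -72 (N(z) = -275 + 203 = -72)
169697/(-200519) + N(-616)/((-228937/280582)) = 169697/(-200519) - 72/((-228937/280582)) = 169697*(-1/200519) - 72/((-228937*1/280582)) = -15427/18229 - 72/(-228937/280582) = -15427/18229 - 72*(-280582/228937) = -15427/18229 + 20201904/228937 = 364728696917/4173292573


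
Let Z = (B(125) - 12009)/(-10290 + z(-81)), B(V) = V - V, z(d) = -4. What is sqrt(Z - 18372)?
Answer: 3*I*sqrt(216299082394)/10294 ≈ 135.54*I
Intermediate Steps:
B(V) = 0
Z = 12009/10294 (Z = (0 - 12009)/(-10290 - 4) = -12009/(-10294) = -12009*(-1/10294) = 12009/10294 ≈ 1.1666)
sqrt(Z - 18372) = sqrt(12009/10294 - 18372) = sqrt(-189109359/10294) = 3*I*sqrt(216299082394)/10294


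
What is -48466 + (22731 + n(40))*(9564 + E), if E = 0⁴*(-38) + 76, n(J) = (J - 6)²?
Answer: 230222214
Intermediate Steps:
n(J) = (-6 + J)²
E = 76 (E = 0*(-38) + 76 = 0 + 76 = 76)
-48466 + (22731 + n(40))*(9564 + E) = -48466 + (22731 + (-6 + 40)²)*(9564 + 76) = -48466 + (22731 + 34²)*9640 = -48466 + (22731 + 1156)*9640 = -48466 + 23887*9640 = -48466 + 230270680 = 230222214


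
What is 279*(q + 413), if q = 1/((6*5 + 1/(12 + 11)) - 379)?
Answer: 924805485/8026 ≈ 1.1523e+5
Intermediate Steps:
q = -23/8026 (q = 1/((30 + 1/23) - 379) = 1/(691/23 - 379) = 1/(-8026/23) = -23/8026 ≈ -0.0028657)
279*(q + 413) = 279*(-23/8026 + 413) = 279*(3314715/8026) = 924805485/8026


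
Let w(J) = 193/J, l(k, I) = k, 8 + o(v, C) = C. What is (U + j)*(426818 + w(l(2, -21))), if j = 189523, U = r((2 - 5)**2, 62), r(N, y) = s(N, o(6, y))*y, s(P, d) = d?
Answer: 164678853059/2 ≈ 8.2339e+10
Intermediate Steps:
o(v, C) = -8 + C
r(N, y) = y*(-8 + y) (r(N, y) = (-8 + y)*y = y*(-8 + y))
U = 3348 (U = 62*(-8 + 62) = 62*54 = 3348)
(U + j)*(426818 + w(l(2, -21))) = (3348 + 189523)*(426818 + 193/2) = 192871*(426818 + 193*(1/2)) = 192871*(426818 + 193/2) = 192871*(853829/2) = 164678853059/2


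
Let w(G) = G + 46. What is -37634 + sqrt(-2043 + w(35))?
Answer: -37634 + 3*I*sqrt(218) ≈ -37634.0 + 44.294*I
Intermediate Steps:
w(G) = 46 + G
-37634 + sqrt(-2043 + w(35)) = -37634 + sqrt(-2043 + (46 + 35)) = -37634 + sqrt(-2043 + 81) = -37634 + sqrt(-1962) = -37634 + 3*I*sqrt(218)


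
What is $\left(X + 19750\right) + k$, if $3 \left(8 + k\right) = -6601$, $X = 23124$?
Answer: $\frac{121997}{3} \approx 40666.0$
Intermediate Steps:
$k = - \frac{6625}{3}$ ($k = -8 + \frac{1}{3} \left(-6601\right) = -8 - \frac{6601}{3} = - \frac{6625}{3} \approx -2208.3$)
$\left(X + 19750\right) + k = \left(23124 + 19750\right) - \frac{6625}{3} = 42874 - \frac{6625}{3} = \frac{121997}{3}$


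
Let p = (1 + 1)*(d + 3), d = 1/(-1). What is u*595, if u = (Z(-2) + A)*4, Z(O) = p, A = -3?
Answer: 2380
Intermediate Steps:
d = -1
p = 4 (p = (1 + 1)*(-1 + 3) = 2*2 = 4)
Z(O) = 4
u = 4 (u = (4 - 3)*4 = 1*4 = 4)
u*595 = 4*595 = 2380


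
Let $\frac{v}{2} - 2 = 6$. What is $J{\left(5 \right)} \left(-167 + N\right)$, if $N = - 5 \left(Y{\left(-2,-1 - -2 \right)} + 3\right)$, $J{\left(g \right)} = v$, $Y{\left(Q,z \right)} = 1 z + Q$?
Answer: $-2832$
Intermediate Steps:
$v = 16$ ($v = 4 + 2 \cdot 6 = 4 + 12 = 16$)
$Y{\left(Q,z \right)} = Q + z$ ($Y{\left(Q,z \right)} = z + Q = Q + z$)
$J{\left(g \right)} = 16$
$N = -10$ ($N = - 5 \left(\left(-2 - -1\right) + 3\right) = - 5 \left(\left(-2 + \left(-1 + 2\right)\right) + 3\right) = - 5 \left(\left(-2 + 1\right) + 3\right) = - 5 \left(-1 + 3\right) = \left(-5\right) 2 = -10$)
$J{\left(5 \right)} \left(-167 + N\right) = 16 \left(-167 - 10\right) = 16 \left(-177\right) = -2832$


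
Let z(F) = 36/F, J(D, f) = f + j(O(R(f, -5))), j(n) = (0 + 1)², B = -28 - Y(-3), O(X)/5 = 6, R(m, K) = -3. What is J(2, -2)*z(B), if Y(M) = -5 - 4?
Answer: 36/19 ≈ 1.8947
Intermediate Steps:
O(X) = 30 (O(X) = 5*6 = 30)
Y(M) = -9
B = -19 (B = -28 - 1*(-9) = -28 + 9 = -19)
j(n) = 1 (j(n) = 1² = 1)
J(D, f) = 1 + f (J(D, f) = f + 1 = 1 + f)
J(2, -2)*z(B) = (1 - 2)*(36/(-19)) = -36*(-1)/19 = -1*(-36/19) = 36/19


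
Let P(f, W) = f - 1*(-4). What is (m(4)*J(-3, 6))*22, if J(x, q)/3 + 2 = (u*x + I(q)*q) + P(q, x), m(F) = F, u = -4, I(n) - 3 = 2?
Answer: 13200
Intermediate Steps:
I(n) = 5 (I(n) = 3 + 2 = 5)
P(f, W) = 4 + f (P(f, W) = f + 4 = 4 + f)
J(x, q) = 6 - 12*x + 18*q (J(x, q) = -6 + 3*((-4*x + 5*q) + (4 + q)) = -6 + 3*(4 - 4*x + 6*q) = -6 + (12 - 12*x + 18*q) = 6 - 12*x + 18*q)
(m(4)*J(-3, 6))*22 = (4*(6 - 12*(-3) + 18*6))*22 = (4*(6 + 36 + 108))*22 = (4*150)*22 = 600*22 = 13200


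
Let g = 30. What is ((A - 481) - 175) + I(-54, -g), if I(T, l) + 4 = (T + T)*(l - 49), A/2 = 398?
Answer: 8668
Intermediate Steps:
A = 796 (A = 2*398 = 796)
I(T, l) = -4 + 2*T*(-49 + l) (I(T, l) = -4 + (T + T)*(l - 49) = -4 + (2*T)*(-49 + l) = -4 + 2*T*(-49 + l))
((A - 481) - 175) + I(-54, -g) = ((796 - 481) - 175) + (-4 - 98*(-54) + 2*(-54)*(-1*30)) = (315 - 175) + (-4 + 5292 + 2*(-54)*(-30)) = 140 + (-4 + 5292 + 3240) = 140 + 8528 = 8668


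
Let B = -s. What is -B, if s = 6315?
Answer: 6315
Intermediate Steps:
B = -6315 (B = -1*6315 = -6315)
-B = -1*(-6315) = 6315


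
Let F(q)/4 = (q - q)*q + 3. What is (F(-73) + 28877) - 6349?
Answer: 22540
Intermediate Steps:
F(q) = 12 (F(q) = 4*((q - q)*q + 3) = 4*(0*q + 3) = 4*(0 + 3) = 4*3 = 12)
(F(-73) + 28877) - 6349 = (12 + 28877) - 6349 = 28889 - 6349 = 22540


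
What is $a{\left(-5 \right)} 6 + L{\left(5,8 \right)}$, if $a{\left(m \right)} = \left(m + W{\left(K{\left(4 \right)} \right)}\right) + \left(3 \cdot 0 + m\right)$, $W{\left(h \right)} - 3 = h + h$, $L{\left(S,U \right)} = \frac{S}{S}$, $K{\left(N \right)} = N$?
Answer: $7$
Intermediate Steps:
$L{\left(S,U \right)} = 1$
$W{\left(h \right)} = 3 + 2 h$ ($W{\left(h \right)} = 3 + \left(h + h\right) = 3 + 2 h$)
$a{\left(m \right)} = 11 + 2 m$ ($a{\left(m \right)} = \left(m + \left(3 + 2 \cdot 4\right)\right) + \left(3 \cdot 0 + m\right) = \left(m + \left(3 + 8\right)\right) + \left(0 + m\right) = \left(m + 11\right) + m = \left(11 + m\right) + m = 11 + 2 m$)
$a{\left(-5 \right)} 6 + L{\left(5,8 \right)} = \left(11 + 2 \left(-5\right)\right) 6 + 1 = \left(11 - 10\right) 6 + 1 = 1 \cdot 6 + 1 = 6 + 1 = 7$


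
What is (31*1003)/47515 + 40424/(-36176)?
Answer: -5852397/12638990 ≈ -0.46304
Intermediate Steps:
(31*1003)/47515 + 40424/(-36176) = 31093*(1/47515) + 40424*(-1/36176) = 1829/2795 - 5053/4522 = -5852397/12638990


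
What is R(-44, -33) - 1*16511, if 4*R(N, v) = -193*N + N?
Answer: -14399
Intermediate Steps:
R(N, v) = -48*N (R(N, v) = (-193*N + N)/4 = (-192*N)/4 = -48*N)
R(-44, -33) - 1*16511 = -48*(-44) - 1*16511 = 2112 - 16511 = -14399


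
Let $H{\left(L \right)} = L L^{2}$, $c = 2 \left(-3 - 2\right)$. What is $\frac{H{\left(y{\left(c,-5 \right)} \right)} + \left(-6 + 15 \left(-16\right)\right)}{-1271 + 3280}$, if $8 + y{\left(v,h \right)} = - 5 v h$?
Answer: $- \frac{2453394}{287} \approx -8548.4$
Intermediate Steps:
$c = -10$ ($c = 2 \left(-5\right) = -10$)
$y{\left(v,h \right)} = -8 - 5 h v$ ($y{\left(v,h \right)} = -8 + - 5 v h = -8 - 5 h v$)
$H{\left(L \right)} = L^{3}$
$\frac{H{\left(y{\left(c,-5 \right)} \right)} + \left(-6 + 15 \left(-16\right)\right)}{-1271 + 3280} = \frac{\left(-8 - \left(-25\right) \left(-10\right)\right)^{3} + \left(-6 + 15 \left(-16\right)\right)}{-1271 + 3280} = \frac{\left(-8 - 250\right)^{3} - 246}{2009} = \left(\left(-258\right)^{3} - 246\right) \frac{1}{2009} = \left(-17173512 - 246\right) \frac{1}{2009} = \left(-17173758\right) \frac{1}{2009} = - \frac{2453394}{287}$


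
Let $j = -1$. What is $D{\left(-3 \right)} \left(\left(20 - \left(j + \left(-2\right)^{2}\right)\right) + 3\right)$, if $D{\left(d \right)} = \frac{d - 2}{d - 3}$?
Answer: $\frac{50}{3} \approx 16.667$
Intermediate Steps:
$D{\left(d \right)} = \frac{-2 + d}{-3 + d}$
$D{\left(-3 \right)} \left(\left(20 - \left(j + \left(-2\right)^{2}\right)\right) + 3\right) = \frac{-2 - 3}{-3 - 3} \left(\left(20 - \left(-1 + \left(-2\right)^{2}\right)\right) + 3\right) = \frac{1}{-6} \left(-5\right) \left(\left(20 - \left(-1 + 4\right)\right) + 3\right) = \left(- \frac{1}{6}\right) \left(-5\right) \left(\left(20 - 3\right) + 3\right) = \frac{5 \left(\left(20 - 3\right) + 3\right)}{6} = \frac{5 \left(17 + 3\right)}{6} = \frac{5}{6} \cdot 20 = \frac{50}{3}$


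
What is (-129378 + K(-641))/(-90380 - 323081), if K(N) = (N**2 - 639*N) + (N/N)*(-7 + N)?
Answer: -690454/413461 ≈ -1.6699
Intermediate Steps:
K(N) = -7 + N**2 - 638*N (K(N) = (N**2 - 639*N) + 1*(-7 + N) = (N**2 - 639*N) + (-7 + N) = -7 + N**2 - 638*N)
(-129378 + K(-641))/(-90380 - 323081) = (-129378 + (-7 + (-641)**2 - 638*(-641)))/(-90380 - 323081) = (-129378 + (-7 + 410881 + 408958))/(-413461) = (-129378 + 819832)*(-1/413461) = 690454*(-1/413461) = -690454/413461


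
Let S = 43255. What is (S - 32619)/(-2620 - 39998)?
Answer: -5318/21309 ≈ -0.24957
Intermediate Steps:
(S - 32619)/(-2620 - 39998) = (43255 - 32619)/(-2620 - 39998) = 10636/(-42618) = 10636*(-1/42618) = -5318/21309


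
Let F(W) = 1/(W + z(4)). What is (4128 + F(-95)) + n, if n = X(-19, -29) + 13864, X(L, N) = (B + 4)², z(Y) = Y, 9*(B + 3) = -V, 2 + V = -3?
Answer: 132636787/7371 ≈ 17994.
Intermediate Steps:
V = -5 (V = -2 - 3 = -5)
B = -22/9 (B = -3 + (-1*(-5))/9 = -3 + (⅑)*5 = -3 + 5/9 = -22/9 ≈ -2.4444)
X(L, N) = 196/81 (X(L, N) = (-22/9 + 4)² = (14/9)² = 196/81)
F(W) = 1/(4 + W) (F(W) = 1/(W + 4) = 1/(4 + W))
n = 1123180/81 (n = 196/81 + 13864 = 1123180/81 ≈ 13866.)
(4128 + F(-95)) + n = (4128 + 1/(4 - 95)) + 1123180/81 = (4128 + 1/(-91)) + 1123180/81 = (4128 - 1/91) + 1123180/81 = 375647/91 + 1123180/81 = 132636787/7371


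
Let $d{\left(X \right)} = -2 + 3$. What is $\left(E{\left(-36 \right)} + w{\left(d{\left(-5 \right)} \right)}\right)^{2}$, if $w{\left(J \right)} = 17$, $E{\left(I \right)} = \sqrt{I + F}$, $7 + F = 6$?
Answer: $\left(17 + i \sqrt{37}\right)^{2} \approx 252.0 + 206.81 i$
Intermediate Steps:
$F = -1$ ($F = -7 + 6 = -1$)
$d{\left(X \right)} = 1$
$E{\left(I \right)} = \sqrt{-1 + I}$ ($E{\left(I \right)} = \sqrt{I - 1} = \sqrt{-1 + I}$)
$\left(E{\left(-36 \right)} + w{\left(d{\left(-5 \right)} \right)}\right)^{2} = \left(\sqrt{-1 - 36} + 17\right)^{2} = \left(\sqrt{-37} + 17\right)^{2} = \left(i \sqrt{37} + 17\right)^{2} = \left(17 + i \sqrt{37}\right)^{2}$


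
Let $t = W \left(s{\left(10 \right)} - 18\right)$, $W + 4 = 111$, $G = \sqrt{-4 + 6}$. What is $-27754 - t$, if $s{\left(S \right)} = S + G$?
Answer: $-26898 - 107 \sqrt{2} \approx -27049.0$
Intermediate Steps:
$G = \sqrt{2} \approx 1.4142$
$s{\left(S \right)} = S + \sqrt{2}$
$W = 107$ ($W = -4 + 111 = 107$)
$t = -856 + 107 \sqrt{2}$ ($t = 107 \left(\left(10 + \sqrt{2}\right) - 18\right) = 107 \left(-8 + \sqrt{2}\right) = -856 + 107 \sqrt{2} \approx -704.68$)
$-27754 - t = -27754 - \left(-856 + 107 \sqrt{2}\right) = -27754 + \left(856 - 107 \sqrt{2}\right) = -26898 - 107 \sqrt{2}$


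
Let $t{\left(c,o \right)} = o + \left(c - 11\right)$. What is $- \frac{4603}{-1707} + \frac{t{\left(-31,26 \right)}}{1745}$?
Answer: $\frac{8004923}{2978715} \approx 2.6874$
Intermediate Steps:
$t{\left(c,o \right)} = -11 + c + o$ ($t{\left(c,o \right)} = o + \left(-11 + c\right) = -11 + c + o$)
$- \frac{4603}{-1707} + \frac{t{\left(-31,26 \right)}}{1745} = - \frac{4603}{-1707} + \frac{-11 - 31 + 26}{1745} = \left(-4603\right) \left(- \frac{1}{1707}\right) - \frac{16}{1745} = \frac{4603}{1707} - \frac{16}{1745} = \frac{8004923}{2978715}$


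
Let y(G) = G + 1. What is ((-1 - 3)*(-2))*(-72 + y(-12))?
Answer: -664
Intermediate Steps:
y(G) = 1 + G
((-1 - 3)*(-2))*(-72 + y(-12)) = ((-1 - 3)*(-2))*(-72 + (1 - 12)) = (-4*(-2))*(-72 - 11) = 8*(-83) = -664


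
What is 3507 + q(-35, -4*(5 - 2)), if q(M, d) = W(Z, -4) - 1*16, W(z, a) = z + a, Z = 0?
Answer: 3487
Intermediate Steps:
W(z, a) = a + z
q(M, d) = -20 (q(M, d) = (-4 + 0) - 1*16 = -4 - 16 = -20)
3507 + q(-35, -4*(5 - 2)) = 3507 - 20 = 3487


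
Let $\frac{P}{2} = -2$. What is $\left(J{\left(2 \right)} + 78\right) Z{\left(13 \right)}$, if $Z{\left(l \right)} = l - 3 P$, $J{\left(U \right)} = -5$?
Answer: $1825$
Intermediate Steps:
$P = -4$ ($P = 2 \left(-2\right) = -4$)
$Z{\left(l \right)} = 12 + l$ ($Z{\left(l \right)} = l - -12 = l + 12 = 12 + l$)
$\left(J{\left(2 \right)} + 78\right) Z{\left(13 \right)} = \left(-5 + 78\right) \left(12 + 13\right) = 73 \cdot 25 = 1825$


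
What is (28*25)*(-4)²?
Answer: 11200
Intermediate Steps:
(28*25)*(-4)² = 700*16 = 11200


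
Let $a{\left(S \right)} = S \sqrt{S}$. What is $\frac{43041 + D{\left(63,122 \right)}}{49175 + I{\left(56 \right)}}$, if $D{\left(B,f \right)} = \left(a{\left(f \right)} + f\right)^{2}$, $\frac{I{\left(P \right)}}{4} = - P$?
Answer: $\frac{69399}{1813} + \frac{29768 \sqrt{122}}{48951} \approx 44.995$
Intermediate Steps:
$I{\left(P \right)} = - 4 P$ ($I{\left(P \right)} = 4 \left(- P\right) = - 4 P$)
$a{\left(S \right)} = S^{\frac{3}{2}}$
$D{\left(B,f \right)} = \left(f + f^{\frac{3}{2}}\right)^{2}$ ($D{\left(B,f \right)} = \left(f^{\frac{3}{2}} + f\right)^{2} = \left(f + f^{\frac{3}{2}}\right)^{2}$)
$\frac{43041 + D{\left(63,122 \right)}}{49175 + I{\left(56 \right)}} = \frac{43041 + \left(122 + 122^{\frac{3}{2}}\right)^{2}}{49175 - 224} = \frac{43041 + \left(122 + 122 \sqrt{122}\right)^{2}}{49175 - 224} = \frac{43041 + \left(122 + 122 \sqrt{122}\right)^{2}}{48951} = \left(43041 + \left(122 + 122 \sqrt{122}\right)^{2}\right) \frac{1}{48951} = \frac{14347}{16317} + \frac{\left(122 + 122 \sqrt{122}\right)^{2}}{48951}$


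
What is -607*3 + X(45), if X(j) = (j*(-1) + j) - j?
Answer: -1866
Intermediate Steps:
X(j) = -j (X(j) = (-j + j) - j = 0 - j = -j)
-607*3 + X(45) = -607*3 - 1*45 = -1821 - 45 = -1866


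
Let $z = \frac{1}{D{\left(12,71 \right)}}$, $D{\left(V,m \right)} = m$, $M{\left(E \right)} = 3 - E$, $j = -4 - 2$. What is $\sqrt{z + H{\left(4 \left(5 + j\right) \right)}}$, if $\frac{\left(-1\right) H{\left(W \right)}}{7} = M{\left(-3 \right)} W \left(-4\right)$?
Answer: $\frac{i \sqrt{3387481}}{71} \approx 25.923 i$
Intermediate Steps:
$j = -6$
$z = \frac{1}{71} \approx 0.014085$
$H{\left(W \right)} = 168 W$ ($H{\left(W \right)} = - 7 \left(3 - -3\right) W \left(-4\right) = - 7 \left(3 + 3\right) W \left(-4\right) = - 7 \cdot 6 W \left(-4\right) = - 7 \left(- 24 W\right) = 168 W$)
$\sqrt{z + H{\left(4 \left(5 + j\right) \right)}} = \sqrt{\frac{1}{71} + 168 \cdot 4 \left(5 - 6\right)} = \sqrt{\frac{1}{71} + 168 \cdot 4 \left(-1\right)} = \sqrt{\frac{1}{71} + 168 \left(-4\right)} = \sqrt{\frac{1}{71} - 672} = \sqrt{- \frac{47711}{71}} = \frac{i \sqrt{3387481}}{71}$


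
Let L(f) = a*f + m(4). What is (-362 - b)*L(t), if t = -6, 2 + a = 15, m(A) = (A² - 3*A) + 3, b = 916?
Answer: 90738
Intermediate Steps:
m(A) = 3 + A² - 3*A
a = 13 (a = -2 + 15 = 13)
L(f) = 7 + 13*f (L(f) = 13*f + (3 + 4² - 3*4) = 13*f + (3 + 16 - 12) = 13*f + 7 = 7 + 13*f)
(-362 - b)*L(t) = (-362 - 1*916)*(7 + 13*(-6)) = (-362 - 916)*(7 - 78) = -1278*(-71) = 90738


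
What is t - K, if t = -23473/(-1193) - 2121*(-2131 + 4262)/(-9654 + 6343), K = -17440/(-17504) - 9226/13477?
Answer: 5759227307570155/4159892800591 ≈ 1384.5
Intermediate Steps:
K = 2298343/7371919 (K = -17440*(-1/17504) - 9226*1/13477 = 545/547 - 9226/13477 = 2298343/7371919 ≈ 0.31177)
t = 781414478/564289 (t = -23473*(-1/1193) - 2121/((-3311/2131)) = 23473/1193 - 2121/((-3311*1/2131)) = 23473/1193 - 2121/(-3311/2131) = 23473/1193 - 2121*(-2131/3311) = 23473/1193 + 645693/473 = 781414478/564289 ≈ 1384.8)
t - K = 781414478/564289 - 1*2298343/7371919 = 781414478/564289 - 2298343/7371919 = 5759227307570155/4159892800591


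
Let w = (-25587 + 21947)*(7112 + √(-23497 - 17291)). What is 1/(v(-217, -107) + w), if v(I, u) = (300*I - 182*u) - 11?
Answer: I/(3*(-8644439*I + 7280*√1133)) ≈ -3.8529e-8 + 1.0922e-9*I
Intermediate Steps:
v(I, u) = -11 - 182*u + 300*I (v(I, u) = (-182*u + 300*I) - 11 = -11 - 182*u + 300*I)
w = -25887680 - 21840*I*√1133 (w = -3640*(7112 + √(-40788)) = -3640*(7112 + 6*I*√1133) = -25887680 - 21840*I*√1133 ≈ -2.5888e+7 - 7.3514e+5*I)
1/(v(-217, -107) + w) = 1/((-11 - 182*(-107) + 300*(-217)) + (-25887680 - 21840*I*√1133)) = 1/((-11 + 19474 - 65100) + (-25887680 - 21840*I*√1133)) = 1/(-45637 + (-25887680 - 21840*I*√1133)) = 1/(-25933317 - 21840*I*√1133)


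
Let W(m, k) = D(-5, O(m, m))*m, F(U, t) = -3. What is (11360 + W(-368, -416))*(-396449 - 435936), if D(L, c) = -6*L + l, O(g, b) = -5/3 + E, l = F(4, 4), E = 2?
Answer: -1185316240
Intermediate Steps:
l = -3
O(g, b) = 1/3 (O(g, b) = -5/3 + 2 = 1/3)
D(L, c) = -3 - 6*L (D(L, c) = -6*L - 3 = -3 - 6*L)
W(m, k) = 27*m (W(m, k) = (-3 - 6*(-5))*m = (-3 + 30)*m = 27*m)
(11360 + W(-368, -416))*(-396449 - 435936) = (11360 + 27*(-368))*(-396449 - 435936) = (11360 - 9936)*(-832385) = 1424*(-832385) = -1185316240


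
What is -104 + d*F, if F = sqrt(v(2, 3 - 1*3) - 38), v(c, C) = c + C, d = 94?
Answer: -104 + 564*I ≈ -104.0 + 564.0*I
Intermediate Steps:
v(c, C) = C + c
F = 6*I (F = sqrt(((3 - 1*3) + 2) - 38) = sqrt(((3 - 3) + 2) - 38) = sqrt((0 + 2) - 38) = sqrt(2 - 38) = sqrt(-36) = 6*I ≈ 6.0*I)
-104 + d*F = -104 + 94*(6*I) = -104 + 564*I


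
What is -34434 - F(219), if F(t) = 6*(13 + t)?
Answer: -35826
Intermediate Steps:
F(t) = 78 + 6*t
-34434 - F(219) = -34434 - (78 + 6*219) = -34434 - (78 + 1314) = -34434 - 1*1392 = -34434 - 1392 = -35826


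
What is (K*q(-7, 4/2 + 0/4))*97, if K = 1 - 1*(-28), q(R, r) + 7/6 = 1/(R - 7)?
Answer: -73138/21 ≈ -3482.8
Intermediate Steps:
q(R, r) = -7/6 + 1/(-7 + R) (q(R, r) = -7/6 + 1/(R - 7) = -7/6 + 1/(-7 + R))
K = 29 (K = 1 + 28 = 29)
(K*q(-7, 4/2 + 0/4))*97 = (29*((55 - 7*(-7))/(6*(-7 - 7))))*97 = (29*((1/6)*(55 + 49)/(-14)))*97 = (29*((1/6)*(-1/14)*104))*97 = (29*(-26/21))*97 = -754/21*97 = -73138/21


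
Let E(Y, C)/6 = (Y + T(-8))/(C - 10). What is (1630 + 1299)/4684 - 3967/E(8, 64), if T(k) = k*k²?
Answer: 4686363/65576 ≈ 71.465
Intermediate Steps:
T(k) = k³
E(Y, C) = 6*(-512 + Y)/(-10 + C) (E(Y, C) = 6*((Y + (-8)³)/(C - 10)) = 6*((Y - 512)/(-10 + C)) = 6*((-512 + Y)/(-10 + C)) = 6*(-512 + Y)/(-10 + C))
(1630 + 1299)/4684 - 3967/E(8, 64) = (1630 + 1299)/4684 - 3967*(-10 + 64)/(6*(-512 + 8)) = 2929*(1/4684) - 3967/(6*(-504)/54) = 2929/4684 - 3967/(6*(1/54)*(-504)) = 2929/4684 - 3967/(-56) = 2929/4684 - 3967*(-1/56) = 2929/4684 + 3967/56 = 4686363/65576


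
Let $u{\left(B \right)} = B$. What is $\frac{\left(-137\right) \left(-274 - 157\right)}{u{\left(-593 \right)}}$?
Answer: $- \frac{59047}{593} \approx -99.573$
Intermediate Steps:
$\frac{\left(-137\right) \left(-274 - 157\right)}{u{\left(-593 \right)}} = \frac{\left(-137\right) \left(-274 - 157\right)}{-593} = \left(-137\right) \left(-431\right) \left(- \frac{1}{593}\right) = 59047 \left(- \frac{1}{593}\right) = - \frac{59047}{593}$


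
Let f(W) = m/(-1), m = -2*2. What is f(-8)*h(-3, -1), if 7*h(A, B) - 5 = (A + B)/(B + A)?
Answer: 24/7 ≈ 3.4286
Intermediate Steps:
m = -4
h(A, B) = 6/7 (h(A, B) = 5/7 + ((A + B)/(B + A))/7 = 5/7 + ((A + B)/(A + B))/7 = 5/7 + (⅐)*1 = 5/7 + ⅐ = 6/7)
f(W) = 4 (f(W) = -4/(-1) = -4*(-1) = 4)
f(-8)*h(-3, -1) = 4*(6/7) = 24/7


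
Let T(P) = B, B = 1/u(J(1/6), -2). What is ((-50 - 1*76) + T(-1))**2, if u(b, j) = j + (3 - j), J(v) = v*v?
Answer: 142129/9 ≈ 15792.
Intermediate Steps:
J(v) = v**2
u(b, j) = 3
B = 1/3 ≈ 0.33333
T(P) = 1/3
((-50 - 1*76) + T(-1))**2 = ((-50 - 1*76) + 1/3)**2 = ((-50 - 76) + 1/3)**2 = (-126 + 1/3)**2 = (-377/3)**2 = 142129/9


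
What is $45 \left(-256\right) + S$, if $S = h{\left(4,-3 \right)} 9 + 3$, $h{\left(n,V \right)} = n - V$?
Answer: $-11454$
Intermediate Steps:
$S = 66$ ($S = \left(4 - -3\right) 9 + 3 = \left(4 + 3\right) 9 + 3 = 7 \cdot 9 + 3 = 63 + 3 = 66$)
$45 \left(-256\right) + S = 45 \left(-256\right) + 66 = -11520 + 66 = -11454$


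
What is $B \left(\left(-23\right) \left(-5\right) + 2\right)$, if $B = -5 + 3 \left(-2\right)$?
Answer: $-1287$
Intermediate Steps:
$B = -11$ ($B = -5 - 6 = -11$)
$B \left(\left(-23\right) \left(-5\right) + 2\right) = - 11 \left(\left(-23\right) \left(-5\right) + 2\right) = - 11 \left(115 + 2\right) = \left(-11\right) 117 = -1287$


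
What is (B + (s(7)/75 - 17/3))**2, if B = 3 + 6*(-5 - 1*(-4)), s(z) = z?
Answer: 413449/5625 ≈ 73.502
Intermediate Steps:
B = -3 (B = 3 + 6*(-5 + 4) = 3 + 6*(-1) = 3 - 6 = -3)
(B + (s(7)/75 - 17/3))**2 = (-3 + (7/75 - 17/3))**2 = (-3 - 418/75)**2 = (-643/75)**2 = 413449/5625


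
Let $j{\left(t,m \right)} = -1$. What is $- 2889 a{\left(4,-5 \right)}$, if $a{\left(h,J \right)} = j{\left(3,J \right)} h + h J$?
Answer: $69336$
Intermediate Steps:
$a{\left(h,J \right)} = - h + J h$ ($a{\left(h,J \right)} = - h + h J = - h + J h$)
$- 2889 a{\left(4,-5 \right)} = - 2889 \cdot 4 \left(-1 - 5\right) = - 2889 \cdot 4 \left(-6\right) = \left(-2889\right) \left(-24\right) = 69336$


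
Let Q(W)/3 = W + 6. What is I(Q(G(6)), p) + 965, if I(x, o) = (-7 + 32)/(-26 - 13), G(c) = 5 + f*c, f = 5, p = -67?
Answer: 37610/39 ≈ 964.36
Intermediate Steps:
G(c) = 5 + 5*c
Q(W) = 18 + 3*W (Q(W) = 3*(W + 6) = 3*(6 + W) = 18 + 3*W)
I(x, o) = -25/39 (I(x, o) = 25/(-39) = 25*(-1/39) = -25/39)
I(Q(G(6)), p) + 965 = -25/39 + 965 = 37610/39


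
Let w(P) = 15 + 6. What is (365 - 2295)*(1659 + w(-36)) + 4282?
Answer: -3238118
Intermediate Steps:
w(P) = 21
(365 - 2295)*(1659 + w(-36)) + 4282 = (365 - 2295)*(1659 + 21) + 4282 = -1930*1680 + 4282 = -3242400 + 4282 = -3238118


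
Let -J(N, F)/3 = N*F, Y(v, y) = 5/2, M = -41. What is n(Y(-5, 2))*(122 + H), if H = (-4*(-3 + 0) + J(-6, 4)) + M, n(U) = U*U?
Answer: 4125/4 ≈ 1031.3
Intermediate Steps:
Y(v, y) = 5/2 (Y(v, y) = 5*(½) = 5/2)
n(U) = U²
J(N, F) = -3*F*N (J(N, F) = -3*N*F = -3*F*N)
H = 43 (H = (-4*(-3 + 0) - 3*4*(-6)) - 41 = (-4*(-3) + 72) - 41 = (12 + 72) - 41 = 84 - 41 = 43)
n(Y(-5, 2))*(122 + H) = (5/2)²*(122 + 43) = (25/4)*165 = 4125/4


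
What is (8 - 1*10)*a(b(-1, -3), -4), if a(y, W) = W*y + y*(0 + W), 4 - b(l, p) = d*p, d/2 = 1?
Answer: 160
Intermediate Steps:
d = 2 (d = 2*1 = 2)
b(l, p) = 4 - 2*p
a(y, W) = 2*W*y (a(y, W) = W*y + y*W = W*y + W*y = 2*W*y)
(8 - 1*10)*a(b(-1, -3), -4) = (8 - 1*10)*(2*(-4)*(4 - 2*(-3))) = (8 - 10)*(2*(-4)*(4 + 6)) = -4*(-4)*10 = -2*(-80) = 160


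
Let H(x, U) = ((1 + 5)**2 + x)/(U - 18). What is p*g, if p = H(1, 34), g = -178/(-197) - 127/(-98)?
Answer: 1571131/308896 ≈ 5.0863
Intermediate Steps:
g = 42463/19306 (g = -178*(-1/197) - 127*(-1/98) = 178/197 + 127/98 = 42463/19306 ≈ 2.1995)
H(x, U) = (36 + x)/(-18 + U) (H(x, U) = (6**2 + x)/(-18 + U) = (36 + x)/(-18 + U))
p = 37/16 (p = (36 + 1)/(-18 + 34) = 37/16 ≈ 2.3125)
p*g = (37/16)*(42463/19306) = 1571131/308896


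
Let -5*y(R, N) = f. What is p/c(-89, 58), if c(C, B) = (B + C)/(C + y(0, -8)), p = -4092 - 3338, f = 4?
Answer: -667214/31 ≈ -21523.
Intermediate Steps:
y(R, N) = -4/5 (y(R, N) = -1/5*4 = -4/5)
p = -7430
c(C, B) = (B + C)/(-4/5 + C) (c(C, B) = (B + C)/(C - 4/5) = (B + C)/(-4/5 + C))
p/c(-89, 58) = -7430*(-4 + 5*(-89))/(5*(58 - 89)) = -7430/(5*(-31)/(-4 - 445)) = -7430/(5*(-31)/(-449)) = -7430/(5*(-1/449)*(-31)) = -7430/155/449 = -7430*449/155 = -667214/31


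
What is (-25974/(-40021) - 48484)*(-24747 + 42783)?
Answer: -34996192098840/40021 ≈ -8.7445e+8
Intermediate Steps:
(-25974/(-40021) - 48484)*(-24747 + 42783) = (-25974*(-1/40021) - 48484)*18036 = (25974/40021 - 48484)*18036 = -1940352190/40021*18036 = -34996192098840/40021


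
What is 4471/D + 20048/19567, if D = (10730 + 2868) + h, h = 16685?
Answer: 694597641/592547461 ≈ 1.1722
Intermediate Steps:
D = 30283 (D = (10730 + 2868) + 16685 = 13598 + 16685 = 30283)
4471/D + 20048/19567 = 4471/30283 + 20048/19567 = 694597641/592547461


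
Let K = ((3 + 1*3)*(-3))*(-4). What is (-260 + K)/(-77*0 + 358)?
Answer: -94/179 ≈ -0.52514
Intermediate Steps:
K = 72 (K = ((3 + 3)*(-3))*(-4) = (6*(-3))*(-4) = -18*(-4) = 72)
(-260 + K)/(-77*0 + 358) = (-260 + 72)/(-77*0 + 358) = -188/(0 + 358) = -188/358 = -188*1/358 = -94/179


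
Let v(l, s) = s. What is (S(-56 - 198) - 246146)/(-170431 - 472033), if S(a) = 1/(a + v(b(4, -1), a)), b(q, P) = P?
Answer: 125042169/326371712 ≈ 0.38313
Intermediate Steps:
S(a) = 1/(2*a) (S(a) = 1/(a + a) = 1/(2*a))
(S(-56 - 198) - 246146)/(-170431 - 472033) = (1/(2*(-56 - 198)) - 246146)/(-170431 - 472033) = ((1/2)/(-254) - 246146)/(-642464) = ((1/2)*(-1/254) - 246146)*(-1/642464) = (-1/508 - 246146)*(-1/642464) = -125042169/508*(-1/642464) = 125042169/326371712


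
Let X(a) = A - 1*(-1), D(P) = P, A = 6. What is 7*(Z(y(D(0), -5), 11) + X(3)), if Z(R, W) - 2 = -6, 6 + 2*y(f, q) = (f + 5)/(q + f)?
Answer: 21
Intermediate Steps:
X(a) = 7 (X(a) = 6 - 1*(-1) = 6 + 1 = 7)
y(f, q) = -3 + (5 + f)/(2*(f + q)) (y(f, q) = -3 + ((f + 5)/(q + f))/2 = -3 + ((5 + f)/(f + q))/2 = -3 + (5 + f)/(2*(f + q)))
Z(R, W) = -4 (Z(R, W) = 2 - 6 = -4)
7*(Z(y(D(0), -5), 11) + X(3)) = 7*(-4 + 7) = 7*3 = 21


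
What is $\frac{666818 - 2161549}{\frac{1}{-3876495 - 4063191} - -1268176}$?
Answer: $- \frac{11867694794466}{10068919232735} \approx -1.1786$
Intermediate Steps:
$\frac{666818 - 2161549}{\frac{1}{-3876495 - 4063191} - -1268176} = - \frac{1494731}{\frac{1}{-7939686} + 1268176} = - \frac{1494731}{- \frac{1}{7939686} + 1268176} = - \frac{1494731}{\frac{10068919232735}{7939686}} = \left(-1494731\right) \frac{7939686}{10068919232735} = - \frac{11867694794466}{10068919232735}$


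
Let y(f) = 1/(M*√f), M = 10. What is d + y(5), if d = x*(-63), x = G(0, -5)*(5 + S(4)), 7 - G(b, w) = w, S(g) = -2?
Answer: -2268 + √5/50 ≈ -2268.0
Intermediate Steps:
G(b, w) = 7 - w
x = 36 (x = (7 - 1*(-5))*(5 - 2) = (7 + 5)*3 = 12*3 = 36)
y(f) = 1/(10*√f)
d = -2268 (d = 36*(-63) = -2268)
d + y(5) = -2268 + 1/(10*√5) = -2268 + (√5/5)/10 = -2268 + √5/50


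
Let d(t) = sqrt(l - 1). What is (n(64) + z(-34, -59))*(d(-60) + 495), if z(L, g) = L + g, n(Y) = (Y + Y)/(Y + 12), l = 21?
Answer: -858825/19 - 3470*sqrt(5)/19 ≈ -45610.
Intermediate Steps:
n(Y) = 2*Y/(12 + Y) (n(Y) = (2*Y)/(12 + Y) = 2*Y/(12 + Y))
d(t) = 2*sqrt(5) (d(t) = sqrt(21 - 1) = sqrt(20) = 2*sqrt(5))
(n(64) + z(-34, -59))*(d(-60) + 495) = (2*64/(12 + 64) + (-34 - 59))*(2*sqrt(5) + 495) = (2*64/76 - 93)*(495 + 2*sqrt(5)) = (2*64*(1/76) - 93)*(495 + 2*sqrt(5)) = (32/19 - 93)*(495 + 2*sqrt(5)) = -1735*(495 + 2*sqrt(5))/19 = -858825/19 - 3470*sqrt(5)/19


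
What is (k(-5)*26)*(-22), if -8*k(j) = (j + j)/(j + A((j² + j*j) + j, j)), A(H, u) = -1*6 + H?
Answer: -715/34 ≈ -21.029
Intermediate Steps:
A(H, u) = -6 + H
k(j) = -j/(4*(-6 + 2*j + 2*j²)) (k(j) = -(j + j)/(8*(j + (-6 + ((j² + j*j) + j)))) = -2*j/(8*(j + (-6 + ((j² + j²) + j)))) = -2*j/(8*(j + (-6 + (2*j² + j)))) = -2*j/(8*(j + (-6 + (j + 2*j²)))) = -2*j/(8*(j + (-6 + j + 2*j²))) = -2*j/(8*(-6 + 2*j + 2*j²)) = -j/(4*(-6 + 2*j + 2*j²)))
(k(-5)*26)*(-22) = (-1*(-5)/(-24 + 8*(-5) + 8*(-5)²)*26)*(-22) = (-1*(-5)/(-24 - 40 + 8*25)*26)*(-22) = (-1*(-5)/(-24 - 40 + 200)*26)*(-22) = (-1*(-5)/136*26)*(-22) = (-1*(-5)*1/136*26)*(-22) = ((5/136)*26)*(-22) = (65/68)*(-22) = -715/34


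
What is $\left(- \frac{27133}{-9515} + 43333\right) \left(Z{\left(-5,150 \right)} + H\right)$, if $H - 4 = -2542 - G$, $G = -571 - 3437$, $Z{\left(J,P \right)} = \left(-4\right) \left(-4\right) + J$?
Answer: $\frac{610676470068}{9515} \approx 6.418 \cdot 10^{7}$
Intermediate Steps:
$Z{\left(J,P \right)} = 16 + J$
$G = -4008$
$H = 1470$ ($H = 4 - -1466 = 4 + \left(-2542 + 4008\right) = 4 + 1466 = 1470$)
$\left(- \frac{27133}{-9515} + 43333\right) \left(Z{\left(-5,150 \right)} + H\right) = \left(- \frac{27133}{-9515} + 43333\right) \left(\left(16 - 5\right) + 1470\right) = \left(\left(-27133\right) \left(- \frac{1}{9515}\right) + 43333\right) \left(11 + 1470\right) = \left(\frac{27133}{9515} + 43333\right) 1481 = \frac{412340628}{9515} \cdot 1481 = \frac{610676470068}{9515}$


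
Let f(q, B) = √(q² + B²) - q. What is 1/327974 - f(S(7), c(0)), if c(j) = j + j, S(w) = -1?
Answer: -655947/327974 ≈ -2.0000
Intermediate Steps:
c(j) = 2*j
f(q, B) = √(B² + q²) - q
1/327974 - f(S(7), c(0)) = 1/327974 - (√((2*0)² + (-1)²) - 1*(-1)) = 1/327974 - (√(0² + 1) + 1) = 1/327974 - (√(0 + 1) + 1) = 1/327974 - (√1 + 1) = 1/327974 - (1 + 1) = 1/327974 - 1*2 = 1/327974 - 2 = -655947/327974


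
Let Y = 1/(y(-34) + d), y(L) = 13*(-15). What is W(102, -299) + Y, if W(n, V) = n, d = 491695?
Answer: 50133001/491500 ≈ 102.00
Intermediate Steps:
y(L) = -195
Y = 1/491500 (Y = 1/(-195 + 491695) = 1/491500 ≈ 2.0346e-6)
W(102, -299) + Y = 102 + 1/491500 = 50133001/491500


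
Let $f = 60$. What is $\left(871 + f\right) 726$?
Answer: $675906$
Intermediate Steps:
$\left(871 + f\right) 726 = \left(871 + 60\right) 726 = 931 \cdot 726 = 675906$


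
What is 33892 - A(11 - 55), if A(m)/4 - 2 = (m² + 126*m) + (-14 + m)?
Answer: 48548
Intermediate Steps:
A(m) = -48 + 4*m² + 508*m (A(m) = 8 + 4*((m² + 126*m) + (-14 + m)) = 8 + 4*(-14 + m² + 127*m) = 8 + (-56 + 4*m² + 508*m) = -48 + 4*m² + 508*m)
33892 - A(11 - 55) = 33892 - (-48 + 4*(11 - 55)² + 508*(11 - 55)) = 33892 - (-48 + 4*(-44)² + 508*(-44)) = 33892 - (-48 + 4*1936 - 22352) = 33892 - (-48 + 7744 - 22352) = 33892 - 1*(-14656) = 33892 + 14656 = 48548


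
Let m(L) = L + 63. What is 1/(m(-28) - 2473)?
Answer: -1/2438 ≈ -0.00041017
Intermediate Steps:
m(L) = 63 + L
1/(m(-28) - 2473) = 1/((63 - 28) - 2473) = 1/(35 - 2473) = 1/(-2438) = -1/2438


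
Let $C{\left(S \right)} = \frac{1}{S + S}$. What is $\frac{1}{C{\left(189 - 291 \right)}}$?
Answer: $-204$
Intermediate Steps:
$C{\left(S \right)} = \frac{1}{2 S}$
$\frac{1}{C{\left(189 - 291 \right)}} = \frac{1}{\frac{1}{2} \frac{1}{189 - 291}} = \frac{1}{\frac{1}{2} \frac{1}{-102}} = \frac{1}{\frac{1}{2} \left(- \frac{1}{102}\right)} = \frac{1}{- \frac{1}{204}} = -204$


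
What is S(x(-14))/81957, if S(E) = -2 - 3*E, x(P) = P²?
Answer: -590/81957 ≈ -0.0071989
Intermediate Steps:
S(x(-14))/81957 = (-2 - 3*(-14)²)/81957 = (-2 - 3*196)*(1/81957) = (-2 - 588)*(1/81957) = -590*1/81957 = -590/81957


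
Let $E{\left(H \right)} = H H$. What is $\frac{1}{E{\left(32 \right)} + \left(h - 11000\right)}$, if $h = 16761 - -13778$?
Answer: $\frac{1}{20563} \approx 4.8631 \cdot 10^{-5}$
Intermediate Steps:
$E{\left(H \right)} = H^{2}$
$h = 30539$ ($h = 16761 + 13778 = 30539$)
$\frac{1}{E{\left(32 \right)} + \left(h - 11000\right)} = \frac{1}{32^{2} + \left(30539 - 11000\right)} = \frac{1}{1024 + \left(30539 - 11000\right)} = \frac{1}{1024 + 19539} = \frac{1}{20563}$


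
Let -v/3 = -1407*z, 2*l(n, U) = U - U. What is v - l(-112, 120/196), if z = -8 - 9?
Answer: -71757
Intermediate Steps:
z = -17
l(n, U) = 0 (l(n, U) = (U - U)/2 = (1/2)*0 = 0)
v = -71757 (v = -(-4221)*(-17) = -3*23919 = -71757)
v - l(-112, 120/196) = -71757 - 1*0 = -71757 + 0 = -71757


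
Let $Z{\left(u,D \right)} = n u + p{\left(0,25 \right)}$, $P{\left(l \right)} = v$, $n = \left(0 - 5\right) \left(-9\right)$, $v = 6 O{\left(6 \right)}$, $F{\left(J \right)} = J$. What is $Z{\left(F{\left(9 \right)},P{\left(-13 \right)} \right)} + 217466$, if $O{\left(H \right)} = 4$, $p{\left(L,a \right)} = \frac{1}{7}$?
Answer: $\frac{1525098}{7} \approx 2.1787 \cdot 10^{5}$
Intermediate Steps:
$p{\left(L,a \right)} = \frac{1}{7}$
$v = 24$ ($v = 6 \cdot 4 = 24$)
$n = 45$ ($n = \left(-5\right) \left(-9\right) = 45$)
$P{\left(l \right)} = 24$
$Z{\left(u,D \right)} = \frac{1}{7} + 45 u$ ($Z{\left(u,D \right)} = 45 u + \frac{1}{7} = \frac{1}{7} + 45 u$)
$Z{\left(F{\left(9 \right)},P{\left(-13 \right)} \right)} + 217466 = \left(\frac{1}{7} + 45 \cdot 9\right) + 217466 = \left(\frac{1}{7} + 405\right) + 217466 = \frac{2836}{7} + 217466 = \frac{1525098}{7}$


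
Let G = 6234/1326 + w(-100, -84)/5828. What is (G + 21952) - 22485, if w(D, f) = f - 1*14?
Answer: -340231985/643994 ≈ -528.32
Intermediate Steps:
w(D, f) = -14 + f (w(D, f) = f - 14 = -14 + f)
G = 3016817/643994 (G = 6234/1326 + (-14 - 84)/5828 = 6234*(1/1326) - 98*1/5828 = 1039/221 - 49/2914 = 3016817/643994 ≈ 4.6845)
(G + 21952) - 22485 = (3016817/643994 + 21952) - 22485 = 14139973105/643994 - 22485 = -340231985/643994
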